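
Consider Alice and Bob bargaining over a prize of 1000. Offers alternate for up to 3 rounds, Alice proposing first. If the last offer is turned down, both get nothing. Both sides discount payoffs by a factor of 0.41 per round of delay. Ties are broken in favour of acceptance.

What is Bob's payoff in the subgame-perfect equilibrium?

Work backward from the last round.
Round 3 (Alice proposes): rejection yields 0 for Bob; Alice offers 0 and keeps 1000.
Round 2 (Bob proposes): Alice can get 1000 next round, worth 0.41 × 1000 = 410 now, so Bob offers 410, keeping 590.
Round 1 (Alice proposes): Bob can get 590 next round, worth 0.41 × 590 = 241.9 now, so Alice offers 241.9, keeping 758.1.

241.9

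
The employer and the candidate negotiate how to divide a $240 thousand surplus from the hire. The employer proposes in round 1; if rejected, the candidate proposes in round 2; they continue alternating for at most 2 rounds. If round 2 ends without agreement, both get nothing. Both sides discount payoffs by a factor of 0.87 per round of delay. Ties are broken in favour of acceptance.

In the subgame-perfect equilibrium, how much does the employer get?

31.2

By backward induction:
Round 2 (the candidate proposes): rejection yields 0 for the employer; the candidate offers 0 and keeps 240.
Round 1 (the employer proposes): the candidate can get 240 next round, worth 0.87 × 240 = 208.8 now; the employer offers that and keeps 31.2.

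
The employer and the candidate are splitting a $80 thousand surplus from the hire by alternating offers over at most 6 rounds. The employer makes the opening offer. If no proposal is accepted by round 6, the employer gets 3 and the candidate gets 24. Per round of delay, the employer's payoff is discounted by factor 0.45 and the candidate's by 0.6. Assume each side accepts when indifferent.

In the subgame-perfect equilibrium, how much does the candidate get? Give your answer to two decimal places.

By backward induction:
Round 6 (the candidate proposes): the employer gets 3 if talks fail, so the candidate offers 3 and keeps 77.
Round 5 (the employer proposes): the candidate can get 77 next round, worth 0.6 × 77 = 46.2 now, so the employer offers 46.2, keeping 33.8.
Round 4 (the candidate proposes): the employer can get 33.8 next round, worth 0.45 × 33.8 = 15.21 now, so the candidate offers 15.21, keeping 64.79.
Round 3 (the employer proposes): the candidate can get 64.79 next round, worth 0.6 × 64.79 = 38.874 now; the employer offers that and keeps 41.126.
Round 2 (the candidate proposes): the employer can get 41.126 next round, worth 0.45 × 41.126 = 18.5067 now; the candidate offers that and keeps 61.4933.
Round 1 (the employer proposes): the candidate can get 61.4933 next round, worth 0.6 × 61.4933 = 36.89598 now. The employer offers 36.89598 and keeps 80 − 36.89598 = 43.10402.

36.90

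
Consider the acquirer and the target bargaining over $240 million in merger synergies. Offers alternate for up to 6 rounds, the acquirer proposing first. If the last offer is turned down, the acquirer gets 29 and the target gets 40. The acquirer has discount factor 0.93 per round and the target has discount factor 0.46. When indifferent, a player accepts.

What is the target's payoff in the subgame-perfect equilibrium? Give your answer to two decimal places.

Round 6 (the target proposes): the acquirer gets 29 if talks fail, so the target offers 29 and keeps 211.
Round 5 (the acquirer proposes): the target can get 211 next round, worth 0.46 × 211 = 97.06 now. The acquirer offers 97.06 and keeps 240 − 97.06 = 142.94.
Round 4 (the target proposes): the acquirer can get 142.94 next round, worth 0.93 × 142.94 = 132.9342 now, so the target offers 132.9342, keeping 107.0658.
Round 3 (the acquirer proposes): the target can get 107.0658 next round, worth 0.46 × 107.0658 = 49.250268 now, so the acquirer offers 49.250268, keeping 190.749732.
Round 2 (the target proposes): the acquirer can get 190.749732 next round, worth 0.93 × 190.749732 = 177.39725076 now. The target offers 177.39725076 and keeps 240 − 177.39725076 = 62.60274924.
Round 1 (the acquirer proposes): the target can get 62.60274924 next round, worth 0.46 × 62.60274924 = 28.7972646504 now. The acquirer offers 28.7972646504 and keeps 240 − 28.7972646504 = 211.2027353496.

28.80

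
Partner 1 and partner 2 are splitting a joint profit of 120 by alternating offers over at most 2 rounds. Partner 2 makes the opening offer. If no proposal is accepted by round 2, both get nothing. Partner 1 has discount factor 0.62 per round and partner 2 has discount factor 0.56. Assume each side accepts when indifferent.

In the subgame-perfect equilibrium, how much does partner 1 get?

Work backward from the last round.
Round 2 (partner 1 proposes): rejection yields 0 for partner 2; partner 1 offers 0 and keeps 120.
Round 1 (partner 2 proposes): partner 1 can get 120 next round, worth 0.62 × 120 = 74.4 now. Partner 2 offers 74.4 and keeps 120 − 74.4 = 45.6.

74.4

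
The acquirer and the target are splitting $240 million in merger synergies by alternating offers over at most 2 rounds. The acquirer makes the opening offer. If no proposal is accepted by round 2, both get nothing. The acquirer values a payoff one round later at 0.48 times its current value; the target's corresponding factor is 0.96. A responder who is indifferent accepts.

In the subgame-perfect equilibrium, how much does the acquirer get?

Round 2 (the target proposes): rejection yields 0 for the acquirer; the target offers 0 and keeps 240.
Round 1 (the acquirer proposes): the target can get 240 next round, worth 0.96 × 240 = 230.4 now; the acquirer offers that and keeps 9.6.

9.6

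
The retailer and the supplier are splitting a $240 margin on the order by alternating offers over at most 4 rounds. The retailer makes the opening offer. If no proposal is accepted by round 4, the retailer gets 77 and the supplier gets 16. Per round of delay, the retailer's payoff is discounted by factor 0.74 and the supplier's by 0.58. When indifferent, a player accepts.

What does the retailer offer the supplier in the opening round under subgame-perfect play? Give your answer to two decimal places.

76.77

Round 4 (the supplier proposes): the retailer gets 77 if talks fail, so the supplier offers 77 and keeps 163.
Round 3 (the retailer proposes): the supplier can get 163 next round, worth 0.58 × 163 = 94.54 now. The retailer offers 94.54 and keeps 240 − 94.54 = 145.46.
Round 2 (the supplier proposes): the retailer can get 145.46 next round, worth 0.74 × 145.46 = 107.6404 now; the supplier offers that and keeps 132.3596.
Round 1 (the retailer proposes): the supplier can get 132.3596 next round, worth 0.58 × 132.3596 = 76.768568 now. The retailer offers 76.768568 and keeps 240 − 76.768568 = 163.231432.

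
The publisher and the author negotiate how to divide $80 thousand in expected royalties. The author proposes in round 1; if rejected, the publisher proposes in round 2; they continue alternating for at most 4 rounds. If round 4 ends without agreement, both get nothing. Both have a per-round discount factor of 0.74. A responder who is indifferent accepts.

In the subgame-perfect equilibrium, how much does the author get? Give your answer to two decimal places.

32.19

Solve by backward induction from round 4.
Round 4 (the publisher proposes): rejection yields 0 for the author; the publisher offers 0 and keeps 80.
Round 3 (the author proposes): the publisher can get 80 next round, worth 0.74 × 80 = 59.2 now. The author offers 59.2 and keeps 80 − 59.2 = 20.8.
Round 2 (the publisher proposes): the author can get 20.8 next round, worth 0.74 × 20.8 = 15.392 now. The publisher offers 15.392 and keeps 80 − 15.392 = 64.608.
Round 1 (the author proposes): the publisher can get 64.608 next round, worth 0.74 × 64.608 = 47.80992 now. The author offers 47.80992 and keeps 80 − 47.80992 = 32.19008.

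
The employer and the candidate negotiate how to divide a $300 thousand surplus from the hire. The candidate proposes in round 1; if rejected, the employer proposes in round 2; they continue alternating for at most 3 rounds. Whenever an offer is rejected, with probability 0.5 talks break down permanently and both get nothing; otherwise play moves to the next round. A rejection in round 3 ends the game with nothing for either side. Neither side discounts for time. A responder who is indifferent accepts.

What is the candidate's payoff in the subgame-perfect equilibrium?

By backward induction:
Round 3 (the candidate proposes): rejection yields 0 for the employer; the candidate offers 0 and keeps 300.
Round 2 (the employer proposes): rejecting gives the candidate an expected 0.5 × 300 = 150; the employer offers that and keeps 150.
Round 1 (the candidate proposes): rejecting gives the employer an expected 0.5 × 150 = 75; the candidate offers that and keeps 225.

225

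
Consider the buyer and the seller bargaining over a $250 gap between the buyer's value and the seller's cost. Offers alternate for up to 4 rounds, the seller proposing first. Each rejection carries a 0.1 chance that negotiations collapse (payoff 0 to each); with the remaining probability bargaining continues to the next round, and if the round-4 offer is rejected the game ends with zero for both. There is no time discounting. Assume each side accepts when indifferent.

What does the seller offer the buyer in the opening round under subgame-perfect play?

By backward induction:
Round 4 (the buyer proposes): the seller will accept anything ≥ 0, so the buyer offers 0 and keeps 250.
Round 3 (the seller proposes): rejecting gives the buyer an expected 0.9 × 250 = 225; the seller offers that and keeps 25.
Round 2 (the buyer proposes): rejecting gives the seller an expected 0.9 × 25 = 22.5, so the buyer offers 22.5, keeping 227.5.
Round 1 (the seller proposes): rejecting gives the buyer an expected 0.9 × 227.5 = 204.75; the seller offers that and keeps 45.25.

204.75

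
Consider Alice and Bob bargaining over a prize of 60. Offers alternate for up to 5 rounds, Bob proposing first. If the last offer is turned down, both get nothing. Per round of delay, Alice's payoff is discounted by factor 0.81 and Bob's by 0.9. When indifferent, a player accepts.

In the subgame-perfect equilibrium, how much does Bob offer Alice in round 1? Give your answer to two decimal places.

8.40

Solve by backward induction from round 5.
Round 5 (Bob proposes): rejection yields 0 for Alice; Bob offers 0 and keeps 60.
Round 4 (Alice proposes): Bob can get 60 next round, worth 0.9 × 60 = 54 now; Alice offers that and keeps 6.
Round 3 (Bob proposes): Alice can get 6 next round, worth 0.81 × 6 = 4.86 now, so Bob offers 4.86, keeping 55.14.
Round 2 (Alice proposes): Bob can get 55.14 next round, worth 0.9 × 55.14 = 49.626 now. Alice offers 49.626 and keeps 60 − 49.626 = 10.374.
Round 1 (Bob proposes): Alice can get 10.374 next round, worth 0.81 × 10.374 = 8.40294 now; Bob offers that and keeps 51.59706.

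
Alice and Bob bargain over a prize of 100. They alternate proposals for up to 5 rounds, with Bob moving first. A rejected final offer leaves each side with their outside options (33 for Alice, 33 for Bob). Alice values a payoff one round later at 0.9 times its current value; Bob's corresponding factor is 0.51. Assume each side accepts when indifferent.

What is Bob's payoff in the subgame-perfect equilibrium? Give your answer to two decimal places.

28.71

Round 5 (Bob proposes): Alice gets 33 if talks fail, so Bob offers 33 and keeps 67.
Round 4 (Alice proposes): Bob can get 67 next round, worth 0.51 × 67 = 34.17 now. Alice offers 34.17 and keeps 100 − 34.17 = 65.83.
Round 3 (Bob proposes): Alice can get 65.83 next round, worth 0.9 × 65.83 = 59.247 now. Bob offers 59.247 and keeps 100 − 59.247 = 40.753.
Round 2 (Alice proposes): Bob can get 40.753 next round, worth 0.51 × 40.753 = 20.78403 now. Alice offers 20.78403 and keeps 100 − 20.78403 = 79.21597.
Round 1 (Bob proposes): Alice can get 79.21597 next round, worth 0.9 × 79.21597 = 71.294373 now; Bob offers that and keeps 28.705627.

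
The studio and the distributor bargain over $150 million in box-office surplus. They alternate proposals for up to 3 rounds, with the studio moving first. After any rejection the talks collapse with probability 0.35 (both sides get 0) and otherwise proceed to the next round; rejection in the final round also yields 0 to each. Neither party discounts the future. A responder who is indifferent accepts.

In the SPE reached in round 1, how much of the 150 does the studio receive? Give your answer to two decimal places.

Round 3 (the studio proposes): rejection yields 0 for the distributor; the studio offers 0 and keeps 150.
Round 2 (the distributor proposes): rejecting gives the studio an expected 0.65 × 150 = 97.5. The distributor offers 97.5 and keeps 150 − 97.5 = 52.5.
Round 1 (the studio proposes): rejecting gives the distributor an expected 0.65 × 52.5 = 34.125. The studio offers 34.125 and keeps 150 − 34.125 = 115.875.

115.88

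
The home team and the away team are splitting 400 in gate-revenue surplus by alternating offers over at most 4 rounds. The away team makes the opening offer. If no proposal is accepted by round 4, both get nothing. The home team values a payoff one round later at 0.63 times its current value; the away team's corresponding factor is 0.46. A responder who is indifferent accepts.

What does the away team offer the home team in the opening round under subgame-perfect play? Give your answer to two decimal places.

Round 4 (the home team proposes): rejection yields 0 for the away team; the home team offers 0 and keeps 400.
Round 3 (the away team proposes): the home team can get 400 next round, worth 0.63 × 400 = 252 now, so the away team offers 252, keeping 148.
Round 2 (the home team proposes): the away team can get 148 next round, worth 0.46 × 148 = 68.08 now, so the home team offers 68.08, keeping 331.92.
Round 1 (the away team proposes): the home team can get 331.92 next round, worth 0.63 × 331.92 = 209.1096 now, so the away team offers 209.1096, keeping 190.8904.

209.11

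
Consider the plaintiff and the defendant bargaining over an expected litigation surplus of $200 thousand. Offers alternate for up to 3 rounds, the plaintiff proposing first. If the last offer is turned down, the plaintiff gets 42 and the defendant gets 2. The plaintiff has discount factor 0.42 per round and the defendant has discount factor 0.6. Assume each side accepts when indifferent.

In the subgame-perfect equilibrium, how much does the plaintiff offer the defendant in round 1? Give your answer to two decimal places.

70.10

Round 3 (the plaintiff proposes): the defendant gets 2 if talks fail, so the plaintiff offers 2 and keeps 198.
Round 2 (the defendant proposes): the plaintiff can get 198 next round, worth 0.42 × 198 = 83.16 now; the defendant offers that and keeps 116.84.
Round 1 (the plaintiff proposes): the defendant can get 116.84 next round, worth 0.6 × 116.84 = 70.104 now; the plaintiff offers that and keeps 129.896.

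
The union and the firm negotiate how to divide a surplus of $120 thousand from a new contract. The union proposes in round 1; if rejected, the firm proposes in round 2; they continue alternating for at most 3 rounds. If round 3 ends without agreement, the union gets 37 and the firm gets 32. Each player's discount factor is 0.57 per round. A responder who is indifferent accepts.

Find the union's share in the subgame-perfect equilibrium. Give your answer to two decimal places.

80.19

Work backward from the last round.
Round 3 (the union proposes): the firm gets 32 if talks fail, so the union offers 32 and keeps 88.
Round 2 (the firm proposes): the union can get 88 next round, worth 0.57 × 88 = 50.16 now; the firm offers that and keeps 69.84.
Round 1 (the union proposes): the firm can get 69.84 next round, worth 0.57 × 69.84 = 39.8088 now, so the union offers 39.8088, keeping 80.1912.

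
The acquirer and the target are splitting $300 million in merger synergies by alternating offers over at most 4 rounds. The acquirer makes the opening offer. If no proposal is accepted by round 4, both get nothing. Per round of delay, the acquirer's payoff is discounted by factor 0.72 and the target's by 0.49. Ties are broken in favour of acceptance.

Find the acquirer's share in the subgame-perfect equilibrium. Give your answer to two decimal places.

Round 4 (the target proposes): the acquirer will accept anything ≥ 0, so the target offers 0 and keeps 300.
Round 3 (the acquirer proposes): the target can get 300 next round, worth 0.49 × 300 = 147 now. The acquirer offers 147 and keeps 300 − 147 = 153.
Round 2 (the target proposes): the acquirer can get 153 next round, worth 0.72 × 153 = 110.16 now, so the target offers 110.16, keeping 189.84.
Round 1 (the acquirer proposes): the target can get 189.84 next round, worth 0.49 × 189.84 = 93.0216 now. The acquirer offers 93.0216 and keeps 300 − 93.0216 = 206.9784.

206.98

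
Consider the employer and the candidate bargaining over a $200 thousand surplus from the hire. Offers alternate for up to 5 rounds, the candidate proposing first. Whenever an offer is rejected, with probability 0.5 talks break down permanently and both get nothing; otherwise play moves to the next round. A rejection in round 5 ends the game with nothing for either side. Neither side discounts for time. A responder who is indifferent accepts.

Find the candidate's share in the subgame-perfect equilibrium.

137.5

Round 5 (the candidate proposes): rejection yields 0 for the employer; the candidate offers 0 and keeps 200.
Round 4 (the employer proposes): rejecting gives the candidate an expected 0.5 × 200 = 100, so the employer offers 100, keeping 100.
Round 3 (the candidate proposes): rejecting gives the employer an expected 0.5 × 100 = 50, so the candidate offers 50, keeping 150.
Round 2 (the employer proposes): rejecting gives the candidate an expected 0.5 × 150 = 75. The employer offers 75 and keeps 200 − 75 = 125.
Round 1 (the candidate proposes): rejecting gives the employer an expected 0.5 × 125 = 62.5. The candidate offers 62.5 and keeps 200 − 62.5 = 137.5.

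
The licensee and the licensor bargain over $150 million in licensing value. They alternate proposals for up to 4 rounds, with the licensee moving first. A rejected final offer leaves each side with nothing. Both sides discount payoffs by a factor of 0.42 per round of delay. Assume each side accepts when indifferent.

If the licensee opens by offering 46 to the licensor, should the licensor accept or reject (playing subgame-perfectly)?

Round 4 (the licensor proposes): rejection yields 0 for the licensee; the licensor offers 0 and keeps 150.
Round 3 (the licensee proposes): the licensor can get 150 next round, worth 0.42 × 150 = 63 now; the licensee offers that and keeps 87.
Round 2 (the licensor proposes): the licensee can get 87 next round, worth 0.42 × 87 = 36.54 now. The licensor offers 36.54 and keeps 150 − 36.54 = 113.46.
So by rejecting in round 1, the licensor gets 113.46 next round, worth 0.42 × 113.46 = 47.6532 now.
Offer 46 < 47.6532, so the licensor rejects.

Reject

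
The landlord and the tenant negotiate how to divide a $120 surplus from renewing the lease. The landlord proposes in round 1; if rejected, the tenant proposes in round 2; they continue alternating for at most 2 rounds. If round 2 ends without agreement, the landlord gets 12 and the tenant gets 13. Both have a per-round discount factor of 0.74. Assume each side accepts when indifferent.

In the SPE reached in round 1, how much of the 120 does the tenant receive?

79.92

Round 2 (the tenant proposes): the landlord gets 12 if talks fail, so the tenant offers 12 and keeps 108.
Round 1 (the landlord proposes): the tenant can get 108 next round, worth 0.74 × 108 = 79.92 now; the landlord offers that and keeps 40.08.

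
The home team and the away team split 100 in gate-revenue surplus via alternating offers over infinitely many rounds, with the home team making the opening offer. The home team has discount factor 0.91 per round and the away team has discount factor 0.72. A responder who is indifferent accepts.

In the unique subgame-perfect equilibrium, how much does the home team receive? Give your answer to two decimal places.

81.21

In a stationary SPE each proposer offers the other exactly their discounted continuation value.
If the home team keeps x when proposing and the away team keeps y when proposing, then x = 100 − 0.72y and y = 100 − 0.91x.
Solving: x = 100(1 − 0.72) / (1 − 0.91·0.72) = 28 / 0.3448 ≈ 81.2065.
The away team gets 100 − 81.2065 ≈ 18.7935.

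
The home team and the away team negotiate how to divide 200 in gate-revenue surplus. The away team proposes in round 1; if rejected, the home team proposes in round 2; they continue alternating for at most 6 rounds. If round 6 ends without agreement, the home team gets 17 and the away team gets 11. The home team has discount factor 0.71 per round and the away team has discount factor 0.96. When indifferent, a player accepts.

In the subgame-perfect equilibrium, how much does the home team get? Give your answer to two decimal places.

Round 6 (the home team proposes): the away team gets 11 if talks fail, so the home team offers 11 and keeps 189.
Round 5 (the away team proposes): the home team can get 189 next round, worth 0.71 × 189 = 134.19 now. The away team offers 134.19 and keeps 200 − 134.19 = 65.81.
Round 4 (the home team proposes): the away team can get 65.81 next round, worth 0.96 × 65.81 = 63.1776 now. The home team offers 63.1776 and keeps 200 − 63.1776 = 136.8224.
Round 3 (the away team proposes): the home team can get 136.8224 next round, worth 0.71 × 136.8224 = 97.143904 now, so the away team offers 97.143904, keeping 102.856096.
Round 2 (the home team proposes): the away team can get 102.856096 next round, worth 0.96 × 102.856096 = 98.74185216 now; the home team offers that and keeps 101.25814784.
Round 1 (the away team proposes): the home team can get 101.25814784 next round, worth 0.71 × 101.25814784 = 71.8932849664 now; the away team offers that and keeps 128.1067150336.

71.89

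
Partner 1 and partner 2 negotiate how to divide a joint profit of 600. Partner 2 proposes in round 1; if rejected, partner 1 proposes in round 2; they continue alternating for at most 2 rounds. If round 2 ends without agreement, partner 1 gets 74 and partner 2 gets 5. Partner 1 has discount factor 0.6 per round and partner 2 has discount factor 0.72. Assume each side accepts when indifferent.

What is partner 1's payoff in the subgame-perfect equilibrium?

Round 2 (partner 1 proposes): partner 2 gets 5 if talks fail, so partner 1 offers 5 and keeps 595.
Round 1 (partner 2 proposes): partner 1 can get 595 next round, worth 0.6 × 595 = 357 now; partner 2 offers that and keeps 243.

357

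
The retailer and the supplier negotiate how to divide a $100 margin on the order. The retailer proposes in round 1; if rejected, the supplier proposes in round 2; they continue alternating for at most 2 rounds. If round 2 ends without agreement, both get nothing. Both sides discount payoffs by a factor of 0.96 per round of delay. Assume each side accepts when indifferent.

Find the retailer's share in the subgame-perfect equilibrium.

4

Round 2 (the supplier proposes): the retailer will accept anything ≥ 0, so the supplier offers 0 and keeps 100.
Round 1 (the retailer proposes): the supplier can get 100 next round, worth 0.96 × 100 = 96 now. The retailer offers 96 and keeps 100 − 96 = 4.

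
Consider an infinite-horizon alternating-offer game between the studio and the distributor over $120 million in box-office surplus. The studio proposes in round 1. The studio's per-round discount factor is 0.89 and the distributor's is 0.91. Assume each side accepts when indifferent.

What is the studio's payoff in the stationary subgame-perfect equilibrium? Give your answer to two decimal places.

In a stationary SPE each proposer offers the other exactly their discounted continuation value.
If the studio keeps x when proposing and the distributor keeps y when proposing, then x = 120 − 0.91y and y = 120 − 0.89x.
Solving: x = 120(1 − 0.91) / (1 − 0.89·0.91) = 10.8 / 0.1901 ≈ 56.8122.
The distributor gets 120 − 56.8122 ≈ 63.1878.

56.81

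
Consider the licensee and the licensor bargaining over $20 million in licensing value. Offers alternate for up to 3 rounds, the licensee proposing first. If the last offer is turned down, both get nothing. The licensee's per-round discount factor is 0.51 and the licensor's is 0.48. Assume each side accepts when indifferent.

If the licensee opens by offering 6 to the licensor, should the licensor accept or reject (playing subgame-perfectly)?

Accept

Round 3 (the licensee proposes): the licensor will accept anything ≥ 0, so the licensee offers 0 and keeps 20.
Round 2 (the licensor proposes): the licensee can get 20 next round, worth 0.51 × 20 = 10.2 now. The licensor offers 10.2 and keeps 20 − 10.2 = 9.8.
So by rejecting in round 1, the licensor gets 9.8 next round, worth 0.48 × 9.8 = 4.704 now.
Offer 6 ≥ 4.704, so the licensor accepts.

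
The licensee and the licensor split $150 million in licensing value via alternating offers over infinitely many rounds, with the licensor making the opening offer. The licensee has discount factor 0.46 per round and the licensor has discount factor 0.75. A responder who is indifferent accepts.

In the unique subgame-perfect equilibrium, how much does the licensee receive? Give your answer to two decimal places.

In a stationary SPE each proposer offers the other exactly their discounted continuation value.
If the licensor keeps x when proposing and the licensee keeps y when proposing, then x = 150 − 0.46y and y = 150 − 0.75x.
Solving: x = 150(1 − 0.46) / (1 − 0.75·0.46) = 81 / 0.655 ≈ 123.6641.
The licensee gets 150 − 123.6641 ≈ 26.3359.

26.34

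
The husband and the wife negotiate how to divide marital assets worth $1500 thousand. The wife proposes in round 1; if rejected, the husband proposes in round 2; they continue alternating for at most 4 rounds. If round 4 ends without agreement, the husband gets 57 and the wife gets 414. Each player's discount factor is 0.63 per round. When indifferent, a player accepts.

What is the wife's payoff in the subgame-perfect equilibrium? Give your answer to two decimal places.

878.80

Round 4 (the husband proposes): the wife gets 414 if talks fail, so the husband offers 414 and keeps 1086.
Round 3 (the wife proposes): the husband can get 1086 next round, worth 0.63 × 1086 = 684.18 now. The wife offers 684.18 and keeps 1500 − 684.18 = 815.82.
Round 2 (the husband proposes): the wife can get 815.82 next round, worth 0.63 × 815.82 = 513.9666 now; the husband offers that and keeps 986.0334.
Round 1 (the wife proposes): the husband can get 986.0334 next round, worth 0.63 × 986.0334 = 621.201042 now, so the wife offers 621.201042, keeping 878.798958.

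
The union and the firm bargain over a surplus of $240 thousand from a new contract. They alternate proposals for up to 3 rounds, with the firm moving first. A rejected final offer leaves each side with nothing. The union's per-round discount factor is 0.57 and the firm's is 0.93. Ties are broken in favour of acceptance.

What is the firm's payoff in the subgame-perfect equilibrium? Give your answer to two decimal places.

Solve by backward induction from round 3.
Round 3 (the firm proposes): the union will accept anything ≥ 0, so the firm offers 0 and keeps 240.
Round 2 (the union proposes): the firm can get 240 next round, worth 0.93 × 240 = 223.2 now. The union offers 223.2 and keeps 240 − 223.2 = 16.8.
Round 1 (the firm proposes): the union can get 16.8 next round, worth 0.57 × 16.8 = 9.576 now. The firm offers 9.576 and keeps 240 − 9.576 = 230.424.

230.42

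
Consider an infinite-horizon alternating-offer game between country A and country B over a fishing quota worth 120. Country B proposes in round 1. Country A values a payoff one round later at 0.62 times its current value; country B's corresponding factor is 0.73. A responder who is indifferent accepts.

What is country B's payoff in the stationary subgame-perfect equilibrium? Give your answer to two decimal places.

83.30

In a stationary SPE each proposer offers the other exactly their discounted continuation value.
If country B keeps x when proposing and country A keeps y when proposing, then x = 120 − 0.62y and y = 120 − 0.73x.
Solving: x = 120(1 − 0.62) / (1 − 0.73·0.62) = 45.6 / 0.5474 ≈ 83.3029.
Country A gets 120 − 83.3029 ≈ 36.6971.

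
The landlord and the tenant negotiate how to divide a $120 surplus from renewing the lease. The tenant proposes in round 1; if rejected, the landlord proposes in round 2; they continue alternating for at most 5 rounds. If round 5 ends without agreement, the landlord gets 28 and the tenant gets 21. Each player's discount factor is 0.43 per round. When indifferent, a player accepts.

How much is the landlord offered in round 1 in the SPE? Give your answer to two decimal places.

35.81

Work backward from the last round.
Round 5 (the tenant proposes): the landlord gets 28 if talks fail, so the tenant offers 28 and keeps 92.
Round 4 (the landlord proposes): the tenant can get 92 next round, worth 0.43 × 92 = 39.56 now. The landlord offers 39.56 and keeps 120 − 39.56 = 80.44.
Round 3 (the tenant proposes): the landlord can get 80.44 next round, worth 0.43 × 80.44 = 34.5892 now. The tenant offers 34.5892 and keeps 120 − 34.5892 = 85.4108.
Round 2 (the landlord proposes): the tenant can get 85.4108 next round, worth 0.43 × 85.4108 = 36.726644 now. The landlord offers 36.726644 and keeps 120 − 36.726644 = 83.273356.
Round 1 (the tenant proposes): the landlord can get 83.273356 next round, worth 0.43 × 83.273356 = 35.80754308 now; the tenant offers that and keeps 84.19245692.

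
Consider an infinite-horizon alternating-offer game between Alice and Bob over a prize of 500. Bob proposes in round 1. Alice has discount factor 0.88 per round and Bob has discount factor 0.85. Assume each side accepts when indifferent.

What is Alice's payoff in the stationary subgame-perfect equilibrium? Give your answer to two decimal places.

261.90

Let x be Bob's share when Bob proposes and y be Alice's share when Alice proposes.
Alice accepts iff offered ≥ 0.88·y, so x = 500 − 0.88y. Symmetrically y = 500 − 0.85x.
Substituting: x = 500 − 0.88(500 − 0.85x), giving x(1 − 0.85·0.88) = 500(1 − 0.88).
So x = 500 × 0.12 / 0.252 ≈ 238.0952, and Alice receives 500 − x ≈ 261.9048.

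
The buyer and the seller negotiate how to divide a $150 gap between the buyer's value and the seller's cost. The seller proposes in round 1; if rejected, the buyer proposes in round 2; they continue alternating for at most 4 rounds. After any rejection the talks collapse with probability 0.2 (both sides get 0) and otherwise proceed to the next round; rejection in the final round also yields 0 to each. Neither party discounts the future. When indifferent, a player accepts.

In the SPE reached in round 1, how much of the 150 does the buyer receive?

100.8

Round 4 (the buyer proposes): the seller will accept anything ≥ 0, so the buyer offers 0 and keeps 150.
Round 3 (the seller proposes): rejecting gives the buyer an expected 0.8 × 150 = 120. The seller offers 120 and keeps 150 − 120 = 30.
Round 2 (the buyer proposes): rejecting gives the seller an expected 0.8 × 30 = 24, so the buyer offers 24, keeping 126.
Round 1 (the seller proposes): rejecting gives the buyer an expected 0.8 × 126 = 100.8, so the seller offers 100.8, keeping 49.2.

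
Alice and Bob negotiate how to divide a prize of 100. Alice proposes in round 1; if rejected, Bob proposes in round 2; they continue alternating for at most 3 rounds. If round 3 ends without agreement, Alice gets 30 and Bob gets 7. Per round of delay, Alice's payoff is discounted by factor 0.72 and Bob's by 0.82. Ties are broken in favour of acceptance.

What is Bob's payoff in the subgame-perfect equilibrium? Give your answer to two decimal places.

Work backward from the last round.
Round 3 (Alice proposes): Bob gets 7 if talks fail, so Alice offers 7 and keeps 93.
Round 2 (Bob proposes): Alice can get 93 next round, worth 0.72 × 93 = 66.96 now; Bob offers that and keeps 33.04.
Round 1 (Alice proposes): Bob can get 33.04 next round, worth 0.82 × 33.04 = 27.0928 now; Alice offers that and keeps 72.9072.

27.09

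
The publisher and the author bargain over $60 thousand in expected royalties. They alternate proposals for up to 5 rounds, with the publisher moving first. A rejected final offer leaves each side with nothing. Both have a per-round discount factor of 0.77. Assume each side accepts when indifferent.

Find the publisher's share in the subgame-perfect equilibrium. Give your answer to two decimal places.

Solve by backward induction from round 5.
Round 5 (the publisher proposes): the author will accept anything ≥ 0, so the publisher offers 0 and keeps 60.
Round 4 (the author proposes): the publisher can get 60 next round, worth 0.77 × 60 = 46.2 now. The author offers 46.2 and keeps 60 − 46.2 = 13.8.
Round 3 (the publisher proposes): the author can get 13.8 next round, worth 0.77 × 13.8 = 10.626 now, so the publisher offers 10.626, keeping 49.374.
Round 2 (the author proposes): the publisher can get 49.374 next round, worth 0.77 × 49.374 = 38.01798 now; the author offers that and keeps 21.98202.
Round 1 (the publisher proposes): the author can get 21.98202 next round, worth 0.77 × 21.98202 = 16.9261554 now; the publisher offers that and keeps 43.0738446.

43.07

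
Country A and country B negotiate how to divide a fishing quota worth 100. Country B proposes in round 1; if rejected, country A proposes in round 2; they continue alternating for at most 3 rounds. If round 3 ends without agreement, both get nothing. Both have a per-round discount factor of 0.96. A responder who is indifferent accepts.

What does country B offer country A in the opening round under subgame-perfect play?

Round 3 (country B proposes): country A will accept anything ≥ 0, so country B offers 0 and keeps 100.
Round 2 (country A proposes): country B can get 100 next round, worth 0.96 × 100 = 96 now. Country A offers 96 and keeps 100 − 96 = 4.
Round 1 (country B proposes): country A can get 4 next round, worth 0.96 × 4 = 3.84 now. Country B offers 3.84 and keeps 100 − 3.84 = 96.16.

3.84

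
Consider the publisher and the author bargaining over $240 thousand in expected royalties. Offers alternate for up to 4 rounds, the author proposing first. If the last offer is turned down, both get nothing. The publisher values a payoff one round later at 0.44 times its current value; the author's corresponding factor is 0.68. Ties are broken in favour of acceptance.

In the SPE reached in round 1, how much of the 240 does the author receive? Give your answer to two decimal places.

Round 4 (the publisher proposes): rejection yields 0 for the author; the publisher offers 0 and keeps 240.
Round 3 (the author proposes): the publisher can get 240 next round, worth 0.44 × 240 = 105.6 now; the author offers that and keeps 134.4.
Round 2 (the publisher proposes): the author can get 134.4 next round, worth 0.68 × 134.4 = 91.392 now; the publisher offers that and keeps 148.608.
Round 1 (the author proposes): the publisher can get 148.608 next round, worth 0.44 × 148.608 = 65.38752 now. The author offers 65.38752 and keeps 240 − 65.38752 = 174.61248.

174.61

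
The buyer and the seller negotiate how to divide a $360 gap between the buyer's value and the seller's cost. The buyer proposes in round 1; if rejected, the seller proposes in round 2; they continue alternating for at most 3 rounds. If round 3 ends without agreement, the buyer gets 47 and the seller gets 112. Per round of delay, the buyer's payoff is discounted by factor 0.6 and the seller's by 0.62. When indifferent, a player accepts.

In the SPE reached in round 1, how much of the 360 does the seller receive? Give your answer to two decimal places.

130.94

Round 3 (the buyer proposes): the seller gets 112 if talks fail, so the buyer offers 112 and keeps 248.
Round 2 (the seller proposes): the buyer can get 248 next round, worth 0.6 × 248 = 148.8 now; the seller offers that and keeps 211.2.
Round 1 (the buyer proposes): the seller can get 211.2 next round, worth 0.62 × 211.2 = 130.944 now, so the buyer offers 130.944, keeping 229.056.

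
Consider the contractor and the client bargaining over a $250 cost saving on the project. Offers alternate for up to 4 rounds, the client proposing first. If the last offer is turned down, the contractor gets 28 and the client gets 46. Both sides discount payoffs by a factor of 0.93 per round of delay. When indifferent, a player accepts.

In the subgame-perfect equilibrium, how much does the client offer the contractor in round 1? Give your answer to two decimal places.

Round 4 (the contractor proposes): the client gets 46 if talks fail, so the contractor offers 46 and keeps 204.
Round 3 (the client proposes): the contractor can get 204 next round, worth 0.93 × 204 = 189.72 now. The client offers 189.72 and keeps 250 − 189.72 = 60.28.
Round 2 (the contractor proposes): the client can get 60.28 next round, worth 0.93 × 60.28 = 56.0604 now. The contractor offers 56.0604 and keeps 250 − 56.0604 = 193.9396.
Round 1 (the client proposes): the contractor can get 193.9396 next round, worth 0.93 × 193.9396 = 180.363828 now. The client offers 180.363828 and keeps 250 − 180.363828 = 69.636172.

180.36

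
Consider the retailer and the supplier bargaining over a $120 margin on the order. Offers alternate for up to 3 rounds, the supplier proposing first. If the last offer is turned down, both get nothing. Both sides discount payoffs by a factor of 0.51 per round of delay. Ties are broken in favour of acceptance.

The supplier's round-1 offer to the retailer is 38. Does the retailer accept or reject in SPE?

Round 3 (the supplier proposes): rejection yields 0 for the retailer; the supplier offers 0 and keeps 120.
Round 2 (the retailer proposes): the supplier can get 120 next round, worth 0.51 × 120 = 61.2 now, so the retailer offers 61.2, keeping 58.8.
So by rejecting in round 1, the retailer gets 58.8 next round, worth 0.51 × 58.8 = 29.988 now.
Offer 38 ≥ 29.988, so the retailer accepts.

Accept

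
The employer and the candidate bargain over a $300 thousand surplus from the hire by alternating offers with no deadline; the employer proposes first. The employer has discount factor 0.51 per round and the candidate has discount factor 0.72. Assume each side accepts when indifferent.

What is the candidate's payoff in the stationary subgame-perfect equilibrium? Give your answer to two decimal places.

167.26

Let x be the employer's share when the employer proposes and y be the candidate's share when the candidate proposes.
The candidate accepts iff offered ≥ 0.72·y, so x = 300 − 0.72y. Symmetrically y = 300 − 0.51x.
Substituting: x = 300 − 0.72(300 − 0.51x), giving x(1 − 0.51·0.72) = 300(1 − 0.72).
So x = 300 × 0.28 / 0.6328 ≈ 132.7434, and the candidate receives 300 − x ≈ 167.2566.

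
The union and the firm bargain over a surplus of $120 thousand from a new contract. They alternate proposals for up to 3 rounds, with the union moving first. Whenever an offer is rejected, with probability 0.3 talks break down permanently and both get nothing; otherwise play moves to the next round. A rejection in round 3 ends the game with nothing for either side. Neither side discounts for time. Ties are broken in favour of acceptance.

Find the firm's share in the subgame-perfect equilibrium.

25.2

Round 3 (the union proposes): the firm will accept anything ≥ 0, so the union offers 0 and keeps 120.
Round 2 (the firm proposes): rejecting gives the union an expected 0.7 × 120 = 84; the firm offers that and keeps 36.
Round 1 (the union proposes): rejecting gives the firm an expected 0.7 × 36 = 25.2, so the union offers 25.2, keeping 94.8.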